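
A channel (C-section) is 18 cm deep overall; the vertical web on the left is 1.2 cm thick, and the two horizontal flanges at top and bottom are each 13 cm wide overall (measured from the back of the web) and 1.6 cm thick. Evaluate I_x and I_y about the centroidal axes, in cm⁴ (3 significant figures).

Decompose the section into non-overlapping parts with the origin at the bottom-left of its bounding rectangle.
Web: 1.2 × 18, A = 21.6 cm², y = 9 cm, Ī = 583.2 cm⁴.
Top flange (beyond web): 11.8 × 1.6, A = 18.88 cm², y = 17.2 cm, Ī = 4.0277 cm⁴.
Bottom flange (beyond web): 11.8 × 1.6, A = 18.88 cm², y = 0.8 cm, Ī = 4.0277 cm⁴.
By symmetry the centroid is at mid-height, ȳ = 9 cm.
Transfer each piece to the centroidal x-axis using Ī + A·d² with d = y − 9:
  web: d = 0 cm → contributes +583.2 cm⁴
  top flange (beyond web): d = 8.2 cm → contributes +1273.5 cm⁴
  bottom flange (beyond web): d = -8.2 cm → contributes +1273.5 cm⁴
Total I = 3130.2 cm⁴.
For the y-axis: x̄ = 4.7348 cm.
Repeating about the centroidal y-axis gives I_y = 1021.3 cm⁴.

I_x ≈ 3130 cm⁴, I_y ≈ 1020 cm⁴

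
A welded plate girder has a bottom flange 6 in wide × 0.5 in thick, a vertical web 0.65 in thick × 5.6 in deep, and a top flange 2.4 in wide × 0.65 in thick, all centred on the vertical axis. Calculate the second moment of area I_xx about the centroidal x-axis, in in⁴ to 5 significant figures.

Split into non-overlapping primitives; take the origin at the lower-left of the bounding box.
Bottom plate: 6 × 0.5, A = 3 in², y = 0.25 in, Ī = 0.0625 in⁴.
Web plate: 0.65 × 5.6, A = 3.64 in², y = 3.3 in, Ī = 9.512533 in⁴.
Top plate: 2.4 × 0.65, A = 1.56 in², y = 6.425 in, Ī = 0.054925 in⁴.
Centroid: ȳ = ΣA·y / ΣA = 2.778659 in.
Transfer each piece to the centroidal x-axis using Ī + A·d² with d = y − 2.778659:
  bottom plate: d = -2.528659 in → contributes +19.24484 in⁴
  web plate: d = 0.5213415 in → contributes +10.50187 in⁴
  top plate: d = 3.646341 in → contributes +20.79638 in⁴
Total I = 50.5431 in⁴.

I_xx ≈ 50.543 in⁴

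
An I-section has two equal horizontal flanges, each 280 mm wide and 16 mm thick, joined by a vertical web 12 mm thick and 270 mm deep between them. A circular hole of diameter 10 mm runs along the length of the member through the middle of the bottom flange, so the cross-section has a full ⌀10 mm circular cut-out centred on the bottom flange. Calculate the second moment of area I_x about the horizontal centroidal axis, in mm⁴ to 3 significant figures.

Break the section into simple shapes (no overlaps), measuring from the bottom-left corner of the bounding box.
Bottom flange: 280 × 16, A = 4 480 mm², y = 8 mm, Ī = 95 573 mm⁴.
Web: 12 × 270, A = 3 240 mm², y = 151 mm, Ī = 19 683 000 mm⁴.
Top flange: 280 × 16, A = 4 480 mm², y = 294 mm, Ī = 95 573 mm⁴.
Hole (subtracted): ⌀10, A = 78.54 mm², y = 8 mm, Ī = 490.87 mm⁴.
Centroid: ȳ = ΣA·y / ΣA = 151.93 mm.
Transfer each piece to the horizontal centroidal axis using Ī + A·d² with d = y − 151.93:
  bottom flange: d = -143.93 mm → contributes +92 898 115 mm⁴
  web: d = -0.92655 mm → contributes +19 685 782 mm⁴
  top flange: d = 142.07 mm → contributes +90 523 764 mm⁴
  hole: d = -143.93 mm → contributes −1 627 432 mm⁴
Total I = 201 480 229 mm⁴.

I_x ≈ 2.01 × 10⁸ mm⁴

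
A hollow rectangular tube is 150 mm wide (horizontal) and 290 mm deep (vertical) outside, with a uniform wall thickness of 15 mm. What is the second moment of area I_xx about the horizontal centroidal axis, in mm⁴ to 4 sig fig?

Decompose the section into non-overlapping parts with the origin at the bottom-left of its bounding rectangle.
Outer rectangle: 150 × 290, A = 43 500 mm², y = 145 mm, Ī = 304 862 500 mm⁴.
Inner void (subtracted): 120 × 260, A = 31 200 mm², y = 145 mm, Ī = 175 760 000 mm⁴.
By symmetry the centroid is at mid-height, ȳ = 145 mm.
All pieces are centred on the horizontal centroidal axis, so I = ΣĪ (holes subtracted) = 129 102 500 mm⁴.

I_xx ≈ 1.291 × 10⁸ mm⁴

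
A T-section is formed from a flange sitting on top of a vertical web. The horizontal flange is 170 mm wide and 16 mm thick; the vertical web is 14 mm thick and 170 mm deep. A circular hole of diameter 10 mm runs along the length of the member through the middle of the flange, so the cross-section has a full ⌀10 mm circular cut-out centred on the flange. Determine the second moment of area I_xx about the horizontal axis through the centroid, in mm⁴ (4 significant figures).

I_xx ≈ 1.662 × 10⁷ mm⁴

Treat the section as a set of non-overlapping primitives; coordinates are from the bounding-box lower-left.
Flange: 170 × 16, A = 2 720 mm², y = 178 mm, Ī = 58026.7 mm⁴.
Web: 14 × 170, A = 2 380 mm², y = 85 mm, Ī = 5 731 833 mm⁴.
Hole (subtracted): ⌀10, A = 78.5398 mm², y = 178 mm, Ī = 490.874 mm⁴.
Centroid: ȳ = ΣA·y / ΣA = 133.921 mm.
Transfer each piece to the horizontal axis through the centroid using Ī + A·d² with d = y − 133.921:
  flange: d = 44.0788 mm → contributes +5 342 828 mm⁴
  web: d = -48.9212 mm → contributes +11 427 846 mm⁴
  hole: d = 44.0788 mm → contributes −153 089 mm⁴
Total I = 16 617 585 mm⁴.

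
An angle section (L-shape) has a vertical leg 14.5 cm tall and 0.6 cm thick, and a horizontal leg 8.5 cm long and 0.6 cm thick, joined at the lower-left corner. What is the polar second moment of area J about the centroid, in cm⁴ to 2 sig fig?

Break the section into simple shapes (no overlaps), measuring from the bottom-left corner of the bounding box.
Vertical leg: 0.6 × 14.5, A = 8.7 cm², y = 7.25 cm, Ī = 152.4 cm⁴.
Horizontal leg (remainder): 7.9 × 0.6, A = 4.74 cm², y = 0.3 cm, Ī = 0.1422 cm⁴.
Centroid: ȳ = ΣA·y / ΣA = 4.799 cm.
Transfer each piece to the centroidal x-axis using Ī + A·d² with d = y − 4.799:
  vertical leg: d = 2.451 cm → contributes +204.7 cm⁴
  horizontal leg (remainder): d = -4.499 cm → contributes +96.08 cm⁴
Total I = 300.8 cm⁴.
For the y-axis: x̄ = 1.799 cm.
Repeating about the centroidal y-axis gives I_y = 80.33 cm⁴.
Polar second moment: J = I_x + I_y = 381.1 cm⁴.

J ≈ 380 cm⁴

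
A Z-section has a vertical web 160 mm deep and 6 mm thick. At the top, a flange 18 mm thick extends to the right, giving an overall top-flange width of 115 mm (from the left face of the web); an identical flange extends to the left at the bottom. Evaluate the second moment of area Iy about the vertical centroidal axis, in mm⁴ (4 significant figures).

Iy ≈ 1.686 × 10⁷ mm⁴

Break the section into simple shapes (no overlaps), measuring from the bottom-left corner of the bounding box.
Web: 6 × 160, A = 960 mm², x = 112 mm, Ī = 2 880 mm⁴.
Top flange (beyond web): 109 × 18, A = 1 962 mm², x = 169.5 mm, Ī = 1 942 544 mm⁴.
Bottom flange (beyond web): 109 × 18, A = 1 962 mm², x = 54.5 mm, Ī = 1 942 544 mm⁴.
Centroid: x̄ = ΣA·x / ΣA = 112 mm.
Transfer each piece to the vertical centroidal axis using Ī + A·d² with d = x − 112:
  web: d = 0 mm → contributes +2 880 mm⁴
  top flange (beyond web): d = 57.5 mm → contributes +8 429 406 mm⁴
  bottom flange (beyond web): d = -57.5 mm → contributes +8 429 406 mm⁴
Total I = 16 861 692 mm⁴.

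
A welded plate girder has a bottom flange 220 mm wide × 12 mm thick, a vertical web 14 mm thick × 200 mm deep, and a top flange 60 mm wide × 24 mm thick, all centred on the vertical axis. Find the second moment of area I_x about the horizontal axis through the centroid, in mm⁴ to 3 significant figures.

Decompose the section into non-overlapping parts with the origin at the bottom-left of its bounding rectangle.
Bottom plate: 220 × 12, A = 2 640 mm², y = 6 mm, Ī = 31 680 mm⁴.
Web plate: 14 × 200, A = 2 800 mm², y = 112 mm, Ī = 9 333 333 mm⁴.
Top plate: 60 × 24, A = 1 440 mm², y = 224 mm, Ī = 69 120 mm⁴.
Centroid: ȳ = ΣA·y / ΣA = 94.767 mm.
Transfer each piece to the horizontal axis through the centroid using Ī + A·d² with d = y − 94.767:
  bottom plate: d = -88.767 mm → contributes +20 833 979 mm⁴
  web plate: d = 17.233 mm → contributes +10 164 824 mm⁴
  top plate: d = 129.23 mm → contributes +24 118 638 mm⁴
Total I = 55 117 441 mm⁴.

I_x ≈ 5.51 × 10⁷ mm⁴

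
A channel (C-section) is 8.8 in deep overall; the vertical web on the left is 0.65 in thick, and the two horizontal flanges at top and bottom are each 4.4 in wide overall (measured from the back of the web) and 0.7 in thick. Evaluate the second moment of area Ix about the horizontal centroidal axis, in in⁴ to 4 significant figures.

Treat the section as a set of non-overlapping primitives; coordinates are from the bounding-box lower-left.
Web: 0.65 × 8.8, A = 5.72 in², y = 4.4 in, Ī = 36.9131 in⁴.
Top flange (beyond web): 3.75 × 0.7, A = 2.625 in², y = 8.45 in, Ī = 0.107188 in⁴.
Bottom flange (beyond web): 3.75 × 0.7, A = 2.625 in², y = 0.35 in, Ī = 0.107188 in⁴.
By symmetry the centroid is at mid-height, ȳ = 4.4 in.
Transfer each piece to the horizontal centroidal axis using Ī + A·d² with d = y − 4.4:
  web: d = 0 in → contributes +36.9131 in⁴
  top flange (beyond web): d = 4.05 in → contributes +43.1638 in⁴
  bottom flange (beyond web): d = -4.05 in → contributes +43.1638 in⁴
Total I = 123.241 in⁴.

Ix ≈ 123.2 in⁴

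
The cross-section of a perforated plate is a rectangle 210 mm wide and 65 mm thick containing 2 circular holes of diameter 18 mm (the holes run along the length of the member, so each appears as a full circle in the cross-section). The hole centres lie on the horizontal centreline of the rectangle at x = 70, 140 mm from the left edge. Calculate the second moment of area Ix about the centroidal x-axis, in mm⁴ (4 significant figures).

Ix ≈ 4.796 × 10⁶ mm⁴

Treat the section as a set of non-overlapping primitives; coordinates are from the bounding-box lower-left.
Plate: 210 × 65, A = 13 650 mm², y = 32.5 mm, Ī = 4 805 938 mm⁴.
Hole 1 (subtracted): ⌀18, A = 254.469 mm², y = 32.5 mm, Ī = 5 153 mm⁴.
Hole 2 (subtracted): ⌀18, A = 254.469 mm², y = 32.5 mm, Ī = 5 153 mm⁴.
By symmetry the centroid is at mid-height, ȳ = 32.5 mm.
All pieces are centred on the centroidal x-axis, so I = ΣĪ (holes subtracted) = 4 795 632 mm⁴.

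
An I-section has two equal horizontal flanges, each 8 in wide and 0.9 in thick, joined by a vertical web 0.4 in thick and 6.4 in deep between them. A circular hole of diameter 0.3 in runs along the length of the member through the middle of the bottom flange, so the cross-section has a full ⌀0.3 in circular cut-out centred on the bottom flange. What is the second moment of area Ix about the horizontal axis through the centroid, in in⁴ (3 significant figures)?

Treat the section as a set of non-overlapping primitives; coordinates are from the bounding-box lower-left.
Bottom flange: 8 × 0.9, A = 7.2 in², y = 0.45 in, Ī = 0.486 in⁴.
Web: 0.4 × 6.4, A = 2.56 in², y = 4.1 in, Ī = 8.7381 in⁴.
Top flange: 8 × 0.9, A = 7.2 in², y = 7.75 in, Ī = 0.486 in⁴.
Hole (subtracted): ⌀0.3, A = 0.070686 in², y = 0.45 in, Ī = 0.00039761 in⁴.
Centroid: ȳ = ΣA·y / ΣA = 4.1153 in.
Transfer each piece to the horizontal axis through the centroid using Ī + A·d² with d = y − 4.1153:
  bottom flange: d = -3.6653 in → contributes +97.213 in⁴
  web: d = -0.015276 in → contributes +8.7387 in⁴
  top flange: d = 3.6347 in → contributes +95.607 in⁴
  hole: d = -3.6653 in → contributes −0.95001 in⁴
Total I = 200.61 in⁴.

Ix ≈ 201 in⁴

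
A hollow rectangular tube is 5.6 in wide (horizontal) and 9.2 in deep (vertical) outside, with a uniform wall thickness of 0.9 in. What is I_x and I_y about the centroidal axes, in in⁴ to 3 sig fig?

Treat the section as a set of non-overlapping primitives; coordinates are from the bounding-box lower-left.
Outer rectangle: 5.6 × 9.2, A = 51.52 in², y = 4.6 in, Ī = 363.39 in⁴.
Inner void (subtracted): 3.8 × 7.4, A = 28.12 in², y = 4.6 in, Ī = 128.32 in⁴.
By symmetry the centroid is at mid-height, ȳ = 4.6 in.
All pieces are centred on the centroidal x-axis, so I = ΣĪ (holes subtracted) = 235.07 in⁴.
Repeating about the centroidal y-axis gives I_y = 100.8 in⁴.

I_x ≈ 235 in⁴, I_y ≈ 101 in⁴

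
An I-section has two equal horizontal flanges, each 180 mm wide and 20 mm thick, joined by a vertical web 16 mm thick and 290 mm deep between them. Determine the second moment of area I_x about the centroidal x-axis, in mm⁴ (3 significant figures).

Decompose the section into non-overlapping parts with the origin at the bottom-left of its bounding rectangle.
Bottom flange: 180 × 20, A = 3 600 mm², y = 10 mm, Ī = 120 000 mm⁴.
Web: 16 × 290, A = 4 640 mm², y = 165 mm, Ī = 32 518 667 mm⁴.
Top flange: 180 × 20, A = 3 600 mm², y = 320 mm, Ī = 120 000 mm⁴.
By symmetry the centroid is at mid-height, ȳ = 165 mm.
Transfer each piece to the centroidal x-axis using Ī + A·d² with d = y − 165:
  bottom flange: d = -155 mm → contributes +86 610 000 mm⁴
  web: d = 0 mm → contributes +32 518 667 mm⁴
  top flange: d = 155 mm → contributes +86 610 000 mm⁴
Total I = 205 738 667 mm⁴.

I_x ≈ 2.06 × 10⁸ mm⁴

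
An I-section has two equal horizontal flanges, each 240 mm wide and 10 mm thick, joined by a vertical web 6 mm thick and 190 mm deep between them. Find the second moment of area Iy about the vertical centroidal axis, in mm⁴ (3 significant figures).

Iy ≈ 2.30 × 10⁷ mm⁴

Break the section into simple shapes (no overlaps), measuring from the bottom-left corner of the bounding box.
Bottom flange: 240 × 10, A = 2 400 mm², x = 120 mm, Ī = 11 520 000 mm⁴.
Web: 6 × 190, A = 1 140 mm², x = 120 mm, Ī = 3 420 mm⁴.
Top flange: 240 × 10, A = 2 400 mm², x = 120 mm, Ī = 11 520 000 mm⁴.
By symmetry the centroid is at mid-width, x̄ = 120 mm.
All pieces are centred on the vertical centroidal axis, so I = ΣĪ = 23 043 420 mm⁴.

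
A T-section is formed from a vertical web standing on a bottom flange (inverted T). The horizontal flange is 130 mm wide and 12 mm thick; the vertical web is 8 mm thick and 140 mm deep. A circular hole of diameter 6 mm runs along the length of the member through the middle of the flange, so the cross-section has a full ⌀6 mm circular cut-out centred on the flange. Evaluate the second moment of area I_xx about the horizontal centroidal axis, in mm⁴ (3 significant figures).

I_xx ≈ 5.58 × 10⁶ mm⁴

Decompose the section into non-overlapping parts with the origin at the bottom-left of its bounding rectangle.
Flange: 130 × 12, A = 1 560 mm², y = 6 mm, Ī = 18 720 mm⁴.
Web: 8 × 140, A = 1 120 mm², y = 82 mm, Ī = 1 829 333 mm⁴.
Hole (subtracted): ⌀6, A = 28.274 mm², y = 6 mm, Ī = 63.617 mm⁴.
Centroid: ȳ = ΣA·y / ΣA = 38.1 mm.
Transfer each piece to the horizontal centroidal axis using Ī + A·d² with d = y − 38.1:
  flange: d = -32.1 mm → contributes +1 626 145 mm⁴
  web: d = 43.9 mm → contributes +3 987 823 mm⁴
  hole: d = -32.1 mm → contributes −29 198 mm⁴
Total I = 5 584 770 mm⁴.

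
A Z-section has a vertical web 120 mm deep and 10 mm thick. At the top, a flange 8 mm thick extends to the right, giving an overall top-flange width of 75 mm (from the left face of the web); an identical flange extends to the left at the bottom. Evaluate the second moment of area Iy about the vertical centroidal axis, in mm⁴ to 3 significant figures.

Treat the section as a set of non-overlapping primitives; coordinates are from the bounding-box lower-left.
Web: 10 × 120, A = 1 200 mm², x = 70 mm, Ī = 10 000 mm⁴.
Top flange (beyond web): 65 × 8, A = 520 mm², x = 107.5 mm, Ī = 183 083 mm⁴.
Bottom flange (beyond web): 65 × 8, A = 520 mm², x = 32.5 mm, Ī = 183 083 mm⁴.
Centroid: x̄ = ΣA·x / ΣA = 70 mm.
Transfer each piece to the vertical centroidal axis using Ī + A·d² with d = x − 70:
  web: d = 0 mm → contributes +10 000 mm⁴
  top flange (beyond web): d = 37.5 mm → contributes +914 333 mm⁴
  bottom flange (beyond web): d = -37.5 mm → contributes +914 333 mm⁴
Total I = 1 838 667 mm⁴.

Iy ≈ 1.84 × 10⁶ mm⁴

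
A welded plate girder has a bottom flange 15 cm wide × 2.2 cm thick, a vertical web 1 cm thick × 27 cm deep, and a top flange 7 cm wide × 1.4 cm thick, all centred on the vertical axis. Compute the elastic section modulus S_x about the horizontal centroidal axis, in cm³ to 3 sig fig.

Split into non-overlapping primitives; take the origin at the lower-left of the bounding box.
Bottom plate: 15 × 2.2, A = 33 cm², y = 1.1 cm, Ī = 13.31 cm⁴.
Web plate: 1 × 27, A = 27 cm², y = 15.7 cm, Ī = 1640.3 cm⁴.
Top plate: 7 × 1.4, A = 9.8 cm², y = 29.9 cm, Ī = 1.6007 cm⁴.
Centroid: ȳ = ΣA·y / ΣA = 10.791 cm.
Transfer each piece to the horizontal centroidal axis using Ī + A·d² with d = y − 10.791:
  bottom plate: d = -9.6911 cm → contributes +3112.6 cm⁴
  web plate: d = 4.9089 cm → contributes +2290.9 cm⁴
  top plate: d = 19.109 cm → contributes +3580.1 cm⁴
Total I = 8983.5 cm⁴.
Extreme fibre distance c = 19.809 cm; S = I/c = 453.51 cm³.

S_x ≈ 454 cm³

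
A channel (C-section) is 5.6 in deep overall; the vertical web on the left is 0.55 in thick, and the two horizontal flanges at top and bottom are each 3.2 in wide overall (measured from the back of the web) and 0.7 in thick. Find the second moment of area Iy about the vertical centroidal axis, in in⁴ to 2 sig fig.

Treat the section as a set of non-overlapping primitives; coordinates are from the bounding-box lower-left.
Web: 0.55 × 5.6, A = 3.08 in², x = 0.275 in, Ī = 0.07764 in⁴.
Top flange (beyond web): 2.65 × 0.7, A = 1.855 in², x = 1.875 in, Ī = 1.086 in⁴.
Bottom flange (beyond web): 2.65 × 0.7, A = 1.855 in², x = 1.875 in, Ī = 1.086 in⁴.
Centroid: x̄ = ΣA·x / ΣA = 1.149 in.
Transfer each piece to the vertical centroidal axis using Ī + A·d² with d = x − 1.149:
  web: d = -0.8742 in → contributes +2.432 in⁴
  top flange (beyond web): d = 0.7258 in → contributes +2.063 in⁴
  bottom flange (beyond web): d = 0.7258 in → contributes +2.063 in⁴
Total I = 6.557 in⁴.

Iy ≈ 6.6 in⁴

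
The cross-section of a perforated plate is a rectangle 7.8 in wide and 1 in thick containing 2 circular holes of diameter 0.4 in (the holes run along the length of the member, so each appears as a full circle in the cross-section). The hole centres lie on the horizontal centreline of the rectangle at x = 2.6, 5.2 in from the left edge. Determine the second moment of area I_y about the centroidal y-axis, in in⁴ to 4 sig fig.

I_y ≈ 39.12 in⁴

Split into non-overlapping primitives; take the origin at the lower-left of the bounding box.
Plate: 7.8 × 1, A = 7.8 in², x = 3.9 in, Ī = 39.546 in⁴.
Hole 1 (subtracted): ⌀0.4, A = 0.125664 in², x = 2.6 in, Ī = 0.00125664 in⁴.
Hole 2 (subtracted): ⌀0.4, A = 0.125664 in², x = 5.2 in, Ī = 0.00125664 in⁴.
By symmetry the centroid is at mid-width, x̄ = 3.9 in.
Transfer each piece to the centroidal y-axis using Ī + A·d² with d = x − 3.9:
  plate: d = 0 in → contributes +39.546 in⁴
  hole 1: d = -1.3 in → contributes −0.213628 in⁴
  hole 2: d = 1.3 in → contributes −0.213628 in⁴
Total I = 39.1187 in⁴.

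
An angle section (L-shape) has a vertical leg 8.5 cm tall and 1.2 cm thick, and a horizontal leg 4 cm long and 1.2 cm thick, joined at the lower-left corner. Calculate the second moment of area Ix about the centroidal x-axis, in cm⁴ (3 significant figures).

Split into non-overlapping primitives; take the origin at the lower-left of the bounding box.
Vertical leg: 1.2 × 8.5, A = 10.2 cm², y = 4.25 cm, Ī = 61.413 cm⁴.
Horizontal leg (remainder): 2.8 × 1.2, A = 3.36 cm², y = 0.6 cm, Ī = 0.4032 cm⁴.
Centroid: ȳ = ΣA·y / ΣA = 3.3456 cm.
Transfer each piece to the centroidal x-axis using Ī + A·d² with d = y − 3.3456:
  vertical leg: d = 0.90442 cm → contributes +69.756 cm⁴
  horizontal leg (remainder): d = -2.7456 cm → contributes +25.731 cm⁴
Total I = 95.487 cm⁴.

Ix ≈ 95.5 cm⁴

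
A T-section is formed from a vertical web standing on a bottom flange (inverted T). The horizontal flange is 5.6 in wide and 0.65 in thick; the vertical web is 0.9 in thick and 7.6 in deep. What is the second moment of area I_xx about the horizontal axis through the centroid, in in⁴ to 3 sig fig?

Treat the section as a set of non-overlapping primitives; coordinates are from the bounding-box lower-left.
Flange: 5.6 × 0.65, A = 3.64 in², y = 0.325 in, Ī = 0.12816 in⁴.
Web: 0.9 × 7.6, A = 6.84 in², y = 4.45 in, Ī = 32.923 in⁴.
Centroid: ȳ = ΣA·y / ΣA = 3.0173 in.
Transfer each piece to the horizontal axis through the centroid using Ī + A·d² with d = y − 3.0173:
  flange: d = -2.6923 in → contributes +26.512 in⁴
  web: d = 1.4327 in → contributes +46.964 in⁴
Total I = 73.476 in⁴.

I_xx ≈ 73.5 in⁴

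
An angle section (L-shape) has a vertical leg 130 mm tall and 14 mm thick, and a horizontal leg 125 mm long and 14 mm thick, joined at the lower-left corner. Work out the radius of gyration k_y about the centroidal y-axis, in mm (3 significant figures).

Decompose the section into non-overlapping parts with the origin at the bottom-left of its bounding rectangle.
Vertical leg: 14 × 130, A = 1 820 mm², x = 7 mm, Ī = 29 727 mm⁴.
Horizontal leg (remainder): 111 × 14, A = 1 554 mm², x = 69.5 mm, Ī = 1 595 570 mm⁴.
Centroid: x̄ = ΣA·x / ΣA = 35.786 mm.
Transfer each piece to the centroidal y-axis using Ī + A·d² with d = x − 35.786:
  vertical leg: d = -28.786 mm → contributes +1 537 872 mm⁴
  horizontal leg (remainder): d = 33.714 mm → contributes +3 361 866 mm⁴
Total I = 4 899 739 mm⁴.
Radius of gyration: k = √(I/A) = √(4 899 739 / 3 374) = 38.108 mm.

k_y ≈ 38.1 mm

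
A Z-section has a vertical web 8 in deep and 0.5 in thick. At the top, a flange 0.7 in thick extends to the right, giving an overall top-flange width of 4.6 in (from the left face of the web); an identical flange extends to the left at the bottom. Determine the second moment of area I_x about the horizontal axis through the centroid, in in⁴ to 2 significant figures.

I_x ≈ 98 in⁴

Split into non-overlapping primitives; take the origin at the lower-left of the bounding box.
Web: 0.5 × 8, A = 4 in², y = 4 in, Ī = 21.33 in⁴.
Top flange (beyond web): 4.1 × 0.7, A = 2.87 in², y = 7.65 in, Ī = 0.1172 in⁴.
Bottom flange (beyond web): 4.1 × 0.7, A = 2.87 in², y = 0.35 in, Ī = 0.1172 in⁴.
Centroid: ȳ = ΣA·y / ΣA = 4 in.
Transfer each piece to the horizontal axis through the centroid using Ī + A·d² with d = y − 4:
  web: d = 0 in → contributes +21.33 in⁴
  top flange (beyond web): d = 3.65 in → contributes +38.35 in⁴
  bottom flange (beyond web): d = -3.65 in → contributes +38.35 in⁴
Total I = 98.04 in⁴.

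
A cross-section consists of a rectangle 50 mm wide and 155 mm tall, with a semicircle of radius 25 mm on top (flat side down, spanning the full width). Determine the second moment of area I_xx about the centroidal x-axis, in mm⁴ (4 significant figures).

Decompose the section into non-overlapping parts with the origin at the bottom-left of its bounding rectangle.
Rectangular body: 50 × 155, A = 7 750 mm², y = 77.5 mm, Ī = 15 516 146 mm⁴.
Semicircular cap: semicircle r = 25, A = 981.748 mm², y = 165.61 mm, Ī = 42873.8 mm⁴.
Centroid: ȳ = ΣA·y / ΣA = 87.4066 mm.
Transfer each piece to the centroidal x-axis using Ī + A·d² with d = y − 87.4066:
  rectangular body: d = -9.90662 mm → contributes +16 276 740 mm⁴
  semicircular cap: d = 78.2037 mm → contributes +6 047 066 mm⁴
Total I = 22 323 806 mm⁴.

I_xx ≈ 2.232 × 10⁷ mm⁴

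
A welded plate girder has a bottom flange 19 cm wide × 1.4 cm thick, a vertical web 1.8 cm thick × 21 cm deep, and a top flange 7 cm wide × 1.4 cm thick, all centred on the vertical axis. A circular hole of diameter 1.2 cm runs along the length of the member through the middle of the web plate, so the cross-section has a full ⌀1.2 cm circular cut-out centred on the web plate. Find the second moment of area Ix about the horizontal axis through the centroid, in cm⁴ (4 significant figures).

Break the section into simple shapes (no overlaps), measuring from the bottom-left corner of the bounding box.
Bottom plate: 19 × 1.4, A = 26.6 cm², y = 0.7 cm, Ī = 4.34467 cm⁴.
Web plate: 1.8 × 21, A = 37.8 cm², y = 11.9 cm, Ī = 1389.15 cm⁴.
Top plate: 7 × 1.4, A = 9.8 cm², y = 23.1 cm, Ī = 1.60067 cm⁴.
Hole (subtracted): ⌀1.2, A = 1.13097 cm², y = 11.9 cm, Ī = 0.101788 cm⁴.
Centroid: ȳ = ΣA·y / ΣA = 9.3249 cm.
Transfer each piece to the horizontal axis through the centroid using Ī + A·d² with d = y − 9.3249:
  bottom plate: d = -8.6249 cm → contributes +1983.09 cm⁴
  web plate: d = 2.5751 cm → contributes +1639.81 cm⁴
  top plate: d = 13.7751 cm → contributes +1861.18 cm⁴
  hole: d = 2.5751 cm → contributes −7.60143 cm⁴
Total I = 5476.48 cm⁴.

Ix ≈ 5476 cm⁴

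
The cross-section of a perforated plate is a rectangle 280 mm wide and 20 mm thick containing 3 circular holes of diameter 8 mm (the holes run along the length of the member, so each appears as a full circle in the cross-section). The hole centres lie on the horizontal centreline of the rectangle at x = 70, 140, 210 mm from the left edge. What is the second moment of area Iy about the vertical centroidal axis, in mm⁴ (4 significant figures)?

Decompose the section into non-overlapping parts with the origin at the bottom-left of its bounding rectangle.
Plate: 280 × 20, A = 5 600 mm², x = 140 mm, Ī = 36 586 667 mm⁴.
Hole 1 (subtracted): ⌀8, A = 50.2655 mm², x = 70 mm, Ī = 201.062 mm⁴.
Hole 2 (subtracted): ⌀8, A = 50.2655 mm², x = 140 mm, Ī = 201.062 mm⁴.
Hole 3 (subtracted): ⌀8, A = 50.2655 mm², x = 210 mm, Ī = 201.062 mm⁴.
By symmetry the centroid is at mid-width, x̄ = 140 mm.
Transfer each piece to the vertical centroidal axis using Ī + A·d² with d = x − 140:
  plate: d = 0 mm → contributes +36 586 667 mm⁴
  hole 1: d = -70 mm → contributes −246 502 mm⁴
  hole 2: d = 0 mm → contributes −201.062 mm⁴
  hole 3: d = 70 mm → contributes −246 502 mm⁴
Total I = 36 093 462 mm⁴.

Iy ≈ 3.609 × 10⁷ mm⁴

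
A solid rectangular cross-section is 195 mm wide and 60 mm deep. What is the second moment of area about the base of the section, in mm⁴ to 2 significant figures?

I_base ≈ 1.4 × 10⁷ mm⁴

The section: 195 × 60, A = 11 700 mm², y = 30 mm, Ī = 3 510 000 mm⁴.
Transfer it to the bottom edge using Ī + A·d² with d = y − 0:
  the section: d = 30 mm → contributes +14 040 000 mm⁴
Total I = 14 040 000 mm⁴.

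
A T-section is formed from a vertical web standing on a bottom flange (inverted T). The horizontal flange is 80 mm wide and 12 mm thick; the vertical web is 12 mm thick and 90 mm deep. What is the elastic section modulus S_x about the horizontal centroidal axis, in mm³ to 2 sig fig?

Break the section into simple shapes (no overlaps), measuring from the bottom-left corner of the bounding box.
Flange: 80 × 12, A = 960 mm², y = 6 mm, Ī = 11 520 mm⁴.
Web: 12 × 90, A = 1 080 mm², y = 57 mm, Ī = 729 000 mm⁴.
Centroid: ȳ = ΣA·y / ΣA = 33 mm.
Transfer each piece to the horizontal centroidal axis using Ī + A·d² with d = y − 33:
  flange: d = -27 mm → contributes +711 360 mm⁴
  web: d = 24 mm → contributes +1 351 080 mm⁴
Total I = 2 062 440 mm⁴.
Extreme fibre distance c = 69 mm; S = I/c = 29 890 mm³.

S_x ≈ 3.0 × 10⁴ mm³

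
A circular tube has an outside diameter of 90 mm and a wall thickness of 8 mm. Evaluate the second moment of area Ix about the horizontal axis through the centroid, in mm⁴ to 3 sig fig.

Treat the section as a set of non-overlapping primitives; coordinates are from the bounding-box lower-left.
Outer circle: ⌀90, A = 6361.7 mm², y = 45 mm, Ī = 3 220 623 mm⁴.
Bore (subtracted): ⌀74, A = 4300.8 mm², y = 45 mm, Ī = 1 471 963 mm⁴.
By symmetry the centroid is at mid-height, ȳ = 45 mm.
All pieces are centred on the horizontal axis through the centroid, so I = ΣĪ (holes subtracted) = 1 748 661 mm⁴.

Ix ≈ 1.75 × 10⁶ mm⁴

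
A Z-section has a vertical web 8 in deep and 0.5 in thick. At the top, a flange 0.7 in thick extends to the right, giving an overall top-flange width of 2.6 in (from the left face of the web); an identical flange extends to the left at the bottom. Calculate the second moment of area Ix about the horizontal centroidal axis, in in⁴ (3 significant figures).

Ix ≈ 60.6 in⁴

Break the section into simple shapes (no overlaps), measuring from the bottom-left corner of the bounding box.
Web: 0.5 × 8, A = 4 in², y = 4 in, Ī = 21.333 in⁴.
Top flange (beyond web): 2.1 × 0.7, A = 1.47 in², y = 7.65 in, Ī = 0.060025 in⁴.
Bottom flange (beyond web): 2.1 × 0.7, A = 1.47 in², y = 0.35 in, Ī = 0.060025 in⁴.
Centroid: ȳ = ΣA·y / ΣA = 4 in.
Transfer each piece to the horizontal centroidal axis using Ī + A·d² with d = y − 4:
  web: d = 0 in → contributes +21.333 in⁴
  top flange (beyond web): d = 3.65 in → contributes +19.644 in⁴
  bottom flange (beyond web): d = -3.65 in → contributes +19.644 in⁴
Total I = 60.622 in⁴.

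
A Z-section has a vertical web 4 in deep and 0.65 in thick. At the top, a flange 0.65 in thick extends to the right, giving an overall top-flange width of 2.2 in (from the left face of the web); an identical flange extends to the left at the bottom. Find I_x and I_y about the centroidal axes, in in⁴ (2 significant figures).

I_x ≈ 9.2 in⁴, I_y ≈ 2.9 in⁴

Break the section into simple shapes (no overlaps), measuring from the bottom-left corner of the bounding box.
Web: 0.65 × 4, A = 2.6 in², y = 2 in, Ī = 3.467 in⁴.
Top flange (beyond web): 1.55 × 0.65, A = 1.008 in², y = 3.675 in, Ī = 0.03547 in⁴.
Bottom flange (beyond web): 1.55 × 0.65, A = 1.008 in², y = 0.325 in, Ī = 0.03547 in⁴.
Centroid: ȳ = ΣA·y / ΣA = 2 in.
Transfer each piece to the centroidal x-axis using Ī + A·d² with d = y − 2:
  web: d = 0 in → contributes +3.467 in⁴
  top flange (beyond web): d = 1.675 in → contributes +2.862 in⁴
  bottom flange (beyond web): d = -1.675 in → contributes +2.862 in⁴
Total I = 9.191 in⁴.
For the y-axis: x̄ = 1.875 in.
Repeating about the centroidal y-axis gives I_y = 2.933 in⁴.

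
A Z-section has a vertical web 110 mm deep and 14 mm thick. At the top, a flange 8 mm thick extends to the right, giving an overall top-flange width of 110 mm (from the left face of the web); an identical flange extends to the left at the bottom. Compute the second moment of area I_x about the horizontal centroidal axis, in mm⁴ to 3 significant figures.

I_x ≈ 5.56 × 10⁶ mm⁴

Decompose the section into non-overlapping parts with the origin at the bottom-left of its bounding rectangle.
Web: 14 × 110, A = 1 540 mm², y = 55 mm, Ī = 1 552 833 mm⁴.
Top flange (beyond web): 96 × 8, A = 768 mm², y = 106 mm, Ī = 4 096 mm⁴.
Bottom flange (beyond web): 96 × 8, A = 768 mm², y = 4 mm, Ī = 4 096 mm⁴.
Centroid: ȳ = ΣA·y / ΣA = 55 mm.
Transfer each piece to the horizontal centroidal axis using Ī + A·d² with d = y − 55:
  web: d = 0 mm → contributes +1 552 833 mm⁴
  top flange (beyond web): d = 51 mm → contributes +2 001 664 mm⁴
  bottom flange (beyond web): d = -51 mm → contributes +2 001 664 mm⁴
Total I = 5 556 161 mm⁴.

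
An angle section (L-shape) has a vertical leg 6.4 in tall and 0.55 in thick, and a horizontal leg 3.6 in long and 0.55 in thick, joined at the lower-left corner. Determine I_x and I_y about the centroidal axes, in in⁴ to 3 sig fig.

I_x ≈ 21.8 in⁴, I_y ≈ 5.07 in⁴

Decompose the section into non-overlapping parts with the origin at the bottom-left of its bounding rectangle.
Vertical leg: 0.55 × 6.4, A = 3.52 in², y = 3.2 in, Ī = 12.015 in⁴.
Horizontal leg (remainder): 3.05 × 0.55, A = 1.6775 in², y = 0.275 in, Ī = 0.042287 in⁴.
Centroid: ȳ = ΣA·y / ΣA = 2.256 in.
Transfer each piece to the centroidal x-axis using Ī + A·d² with d = y − 2.256:
  vertical leg: d = 0.94405 in → contributes +15.152 in⁴
  horizontal leg (remainder): d = -1.981 in → contributes +6.6251 in⁴
Total I = 21.777 in⁴.
For the y-axis: x̄ = 0.85595 in.
Repeating about the centroidal y-axis gives I_y = 5.0701 in⁴.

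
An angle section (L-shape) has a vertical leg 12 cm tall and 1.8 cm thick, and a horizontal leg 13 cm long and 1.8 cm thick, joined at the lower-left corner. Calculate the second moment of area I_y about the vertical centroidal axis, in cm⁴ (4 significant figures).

Decompose the section into non-overlapping parts with the origin at the bottom-left of its bounding rectangle.
Vertical leg: 1.8 × 12, A = 21.6 cm², x = 0.9 cm, Ī = 5.832 cm⁴.
Horizontal leg (remainder): 11.2 × 1.8, A = 20.16 cm², x = 7.4 cm, Ī = 210.739 cm⁴.
Centroid: x̄ = ΣA·x / ΣA = 4.03793 cm.
Transfer each piece to the vertical centroidal axis using Ī + A·d² with d = x − 4.03793:
  vertical leg: d = -3.13793 cm → contributes +218.519 cm⁴
  horizontal leg (remainder): d = 3.36207 cm → contributes +438.618 cm⁴
Total I = 657.137 cm⁴.

I_y ≈ 657.1 cm⁴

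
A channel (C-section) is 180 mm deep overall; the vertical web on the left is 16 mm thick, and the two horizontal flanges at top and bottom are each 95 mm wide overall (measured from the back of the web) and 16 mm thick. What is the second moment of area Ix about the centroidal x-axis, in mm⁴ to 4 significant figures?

Ix ≈ 2.483 × 10⁷ mm⁴

Treat the section as a set of non-overlapping primitives; coordinates are from the bounding-box lower-left.
Web: 16 × 180, A = 2 880 mm², y = 90 mm, Ī = 7 776 000 mm⁴.
Top flange (beyond web): 79 × 16, A = 1 264 mm², y = 172 mm, Ī = 26965.3 mm⁴.
Bottom flange (beyond web): 79 × 16, A = 1 264 mm², y = 8 mm, Ī = 26965.3 mm⁴.
By symmetry the centroid is at mid-height, ȳ = 90 mm.
Transfer each piece to the centroidal x-axis using Ī + A·d² with d = y − 90:
  web: d = 0 mm → contributes +7 776 000 mm⁴
  top flange (beyond web): d = 82 mm → contributes +8 526 101 mm⁴
  bottom flange (beyond web): d = -82 mm → contributes +8 526 101 mm⁴
Total I = 24 828 203 mm⁴.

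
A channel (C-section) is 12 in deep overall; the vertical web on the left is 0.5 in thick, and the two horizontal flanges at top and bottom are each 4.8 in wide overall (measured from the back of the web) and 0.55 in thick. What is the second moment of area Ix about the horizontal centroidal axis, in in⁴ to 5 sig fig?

Decompose the section into non-overlapping parts with the origin at the bottom-left of its bounding rectangle.
Web: 0.5 × 12, A = 6 in², y = 6 in, Ī = 72 in⁴.
Top flange (beyond web): 4.3 × 0.55, A = 2.365 in², y = 11.725 in, Ī = 0.05961771 in⁴.
Bottom flange (beyond web): 4.3 × 0.55, A = 2.365 in², y = 0.275 in, Ī = 0.05961771 in⁴.
By symmetry the centroid is at mid-height, ȳ = 6 in.
Transfer each piece to the horizontal centroidal axis using Ī + A·d² with d = y − 6:
  web: d = 0 in → contributes +72 in⁴
  top flange (beyond web): d = 5.725 in → contributes +77.57397 in⁴
  bottom flange (beyond web): d = -5.725 in → contributes +77.57397 in⁴
Total I = 227.1479 in⁴.

Ix ≈ 227.15 in⁴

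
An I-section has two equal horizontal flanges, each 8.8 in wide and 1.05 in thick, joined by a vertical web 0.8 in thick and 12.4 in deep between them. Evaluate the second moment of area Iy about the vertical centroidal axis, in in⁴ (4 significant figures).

Treat the section as a set of non-overlapping primitives; coordinates are from the bounding-box lower-left.
Bottom flange: 8.8 × 1.05, A = 9.24 in², x = 4.4 in, Ī = 59.6288 in⁴.
Web: 0.8 × 12.4, A = 9.92 in², x = 4.4 in, Ī = 0.529067 in⁴.
Top flange: 8.8 × 1.05, A = 9.24 in², x = 4.4 in, Ī = 59.6288 in⁴.
By symmetry the centroid is at mid-width, x̄ = 4.4 in.
All pieces are centred on the vertical centroidal axis, so I = ΣĪ = 119.787 in⁴.

Iy ≈ 119.8 in⁴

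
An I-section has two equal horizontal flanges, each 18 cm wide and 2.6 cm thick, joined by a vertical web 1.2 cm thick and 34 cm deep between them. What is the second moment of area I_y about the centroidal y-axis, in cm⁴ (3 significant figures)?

I_y ≈ 2530 cm⁴

Split into non-overlapping primitives; take the origin at the lower-left of the bounding box.
Bottom flange: 18 × 2.6, A = 46.8 cm², x = 9 cm, Ī = 1263.6 cm⁴.
Web: 1.2 × 34, A = 40.8 cm², x = 9 cm, Ī = 4.896 cm⁴.
Top flange: 18 × 2.6, A = 46.8 cm², x = 9 cm, Ī = 1263.6 cm⁴.
By symmetry the centroid is at mid-width, x̄ = 9 cm.
All pieces are centred on the centroidal y-axis, so I = ΣĪ = 2532.1 cm⁴.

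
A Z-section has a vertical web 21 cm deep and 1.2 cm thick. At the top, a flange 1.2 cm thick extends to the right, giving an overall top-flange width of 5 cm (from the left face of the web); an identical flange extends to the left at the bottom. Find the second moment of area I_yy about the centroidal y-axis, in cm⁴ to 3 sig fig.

I_yy ≈ 71.0 cm⁴

Break the section into simple shapes (no overlaps), measuring from the bottom-left corner of the bounding box.
Web: 1.2 × 21, A = 25.2 cm², x = 4.4 cm, Ī = 3.024 cm⁴.
Top flange (beyond web): 3.8 × 1.2, A = 4.56 cm², x = 6.9 cm, Ī = 5.4872 cm⁴.
Bottom flange (beyond web): 3.8 × 1.2, A = 4.56 cm², x = 1.9 cm, Ī = 5.4872 cm⁴.
Centroid: x̄ = ΣA·x / ΣA = 4.4 cm.
Transfer each piece to the centroidal y-axis using Ī + A·d² with d = x − 4.4:
  web: d = 0 cm → contributes +3.024 cm⁴
  top flange (beyond web): d = 2.5 cm → contributes +33.987 cm⁴
  bottom flange (beyond web): d = -2.5 cm → contributes +33.987 cm⁴
Total I = 70.998 cm⁴.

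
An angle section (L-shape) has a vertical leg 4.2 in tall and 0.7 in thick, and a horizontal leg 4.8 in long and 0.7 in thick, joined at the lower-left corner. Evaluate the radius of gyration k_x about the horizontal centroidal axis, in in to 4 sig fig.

Break the section into simple shapes (no overlaps), measuring from the bottom-left corner of the bounding box.
Vertical leg: 0.7 × 4.2, A = 2.94 in², y = 2.1 in, Ī = 4.3218 in⁴.
Horizontal leg (remainder): 4.1 × 0.7, A = 2.87 in², y = 0.35 in, Ī = 0.117192 in⁴.
Centroid: ȳ = ΣA·y / ΣA = 1.23554 in.
Transfer each piece to the horizontal centroidal axis using Ī + A·d² with d = y − 1.23554:
  vertical leg: d = 0.864458 in → contributes +6.51882 in⁴
  horizontal leg (remainder): d = -0.885542 in → contributes +2.3678 in⁴
Total I = 8.88663 in⁴.
Radius of gyration: k = √(I/A) = √(8.88663 / 5.81) = 1.23675 in.

k_x ≈ 1.237 in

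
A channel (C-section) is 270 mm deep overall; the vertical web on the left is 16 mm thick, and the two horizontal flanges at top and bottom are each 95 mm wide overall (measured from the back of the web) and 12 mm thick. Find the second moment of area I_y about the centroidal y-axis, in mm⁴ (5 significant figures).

Break the section into simple shapes (no overlaps), measuring from the bottom-left corner of the bounding box.
Web: 16 × 270, A = 4 320 mm², x = 8 mm, Ī = 92 160 mm⁴.
Top flange (beyond web): 79 × 12, A = 948 mm², x = 55.5 mm, Ī = 493 039 mm⁴.
Bottom flange (beyond web): 79 × 12, A = 948 mm², x = 55.5 mm, Ī = 493 039 mm⁴.
Centroid: x̄ = ΣA·x / ΣA = 22.48842 mm.
Transfer each piece to the centroidal y-axis using Ī + A·d² with d = x − 22.48842:
  web: d = -14.48842 mm → contributes +998989.5 mm⁴
  top flange (beyond web): d = 33.01158 mm → contributes +1 526 136 mm⁴
  bottom flange (beyond web): d = 33.01158 mm → contributes +1 526 136 mm⁴
Total I = 4 051 261 mm⁴.

I_y ≈ 4.0513 × 10⁶ mm⁴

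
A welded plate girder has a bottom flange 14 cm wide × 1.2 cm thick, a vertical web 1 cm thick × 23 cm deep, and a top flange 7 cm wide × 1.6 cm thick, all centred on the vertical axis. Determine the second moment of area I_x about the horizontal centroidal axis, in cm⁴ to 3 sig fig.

I_x ≈ 5090 cm⁴

Split into non-overlapping primitives; take the origin at the lower-left of the bounding box.
Bottom plate: 14 × 1.2, A = 16.8 cm², y = 0.6 cm, Ī = 2.016 cm⁴.
Web plate: 1 × 23, A = 23 cm², y = 12.7 cm, Ī = 1013.9 cm⁴.
Top plate: 7 × 1.6, A = 11.2 cm², y = 25 cm, Ī = 2.3893 cm⁴.
Centroid: ȳ = ΣA·y / ΣA = 11.415 cm.
Transfer each piece to the horizontal centroidal axis using Ī + A·d² with d = y − 11.415:
  bottom plate: d = -10.815 cm → contributes +1967.1 cm⁴
  web plate: d = 1.2847 cm → contributes +1051.9 cm⁴
  top plate: d = 13.585 cm → contributes +2069.3 cm⁴
Total I = 5088.3 cm⁴.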